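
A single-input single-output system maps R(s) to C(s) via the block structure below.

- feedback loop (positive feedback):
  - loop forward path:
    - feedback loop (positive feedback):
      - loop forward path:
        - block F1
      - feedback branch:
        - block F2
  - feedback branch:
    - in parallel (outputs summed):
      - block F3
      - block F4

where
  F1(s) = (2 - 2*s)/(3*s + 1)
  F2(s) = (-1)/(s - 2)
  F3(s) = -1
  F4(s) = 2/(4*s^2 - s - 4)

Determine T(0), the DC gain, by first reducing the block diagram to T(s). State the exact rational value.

(1) feedback reduction of F1, F2, giving (-2*s^2 + 6*s - 4)/(3*s^2 - 7*s)
(2) parallel reduction of F3, F4, giving (-4*s^2 + s + 6)/(4*s^2 - s - 4)
(3) collapse the loop ([F1/(1-F1*F2)] forward, (F3+F4) return), giving (-8*s^4 + 26*s^3 - 14*s^2 - 20*s + 16)/(4*s^4 - 5*s^3 - 15*s^2 - 4*s + 24)
The step-3 result is T(s). Setting s = 0: T(0) = 16/24 = 2/3.

Therefore the answer is 2/3.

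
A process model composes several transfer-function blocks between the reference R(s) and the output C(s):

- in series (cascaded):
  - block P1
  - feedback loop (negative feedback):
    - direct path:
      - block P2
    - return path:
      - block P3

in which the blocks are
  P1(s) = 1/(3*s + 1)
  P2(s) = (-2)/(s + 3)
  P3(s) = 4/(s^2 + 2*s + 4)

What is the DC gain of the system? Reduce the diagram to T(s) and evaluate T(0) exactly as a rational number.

The answer is -2.

Reasoning:
[1] feedback reduction of P2, P3: (-2*s^2 - 4*s - 8)/(s^3 + 5*s^2 + 10*s + 4)
[2] reduce the series chain P1, [P2/(1+P2*P3)]: (-2*s^2 - 4*s - 8)/(3*s^4 + 16*s^3 + 35*s^2 + 22*s + 4)
DC gain: substitute s = 0 into T(s) from step 2: T(0) = -8/4 = -2.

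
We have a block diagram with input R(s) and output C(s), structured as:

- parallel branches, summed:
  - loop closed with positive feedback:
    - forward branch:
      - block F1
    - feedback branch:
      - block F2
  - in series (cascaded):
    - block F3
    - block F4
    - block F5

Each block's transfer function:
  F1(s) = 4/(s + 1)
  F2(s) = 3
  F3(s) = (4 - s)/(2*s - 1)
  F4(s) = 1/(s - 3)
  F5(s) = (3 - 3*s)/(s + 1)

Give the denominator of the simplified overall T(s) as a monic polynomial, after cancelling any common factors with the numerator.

Step 1 - apply the feedback formula to F1, F2, giving 4/(s - 11)
Step 2 - cascade F3, F4, F5, giving (3*s^2 - 15*s + 12)/(2*s^3 - 5*s^2 - 4*s + 3)
Step 3 - reduce the parallel group [F1/(1-F1*F2)], (F3*F4*F5), giving (11*s^3 - 68*s^2 + 161*s - 120)/(2*s^4 - 27*s^3 + 51*s^2 + 47*s - 33)
No further cancellation is possible in the step-3 result, so that is T(s). Its denominator becomes monic after dividing by the leading coefficient 2.

Answer: s^4 - 27*s^3/2 + 51*s^2/2 + 47*s/2 - 33/2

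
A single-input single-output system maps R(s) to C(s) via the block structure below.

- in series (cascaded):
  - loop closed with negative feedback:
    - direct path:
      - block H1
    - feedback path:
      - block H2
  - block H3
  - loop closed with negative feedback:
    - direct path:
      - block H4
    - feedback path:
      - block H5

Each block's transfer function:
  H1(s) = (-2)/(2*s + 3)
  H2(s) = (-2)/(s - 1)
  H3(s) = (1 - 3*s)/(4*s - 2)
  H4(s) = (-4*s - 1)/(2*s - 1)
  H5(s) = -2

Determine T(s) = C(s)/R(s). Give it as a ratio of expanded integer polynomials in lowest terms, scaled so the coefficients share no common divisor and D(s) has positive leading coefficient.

First reduce the diagram to T(s).

[1] collapse the loop (H1 forward, H2 return) gives (2 - 2*s)/(2*s^2 + s + 1)
[2] apply the feedback formula to H4, H5 gives (-4*s - 1)/(10*s + 1)
[3] multiply [H1/(1+H1*H2)], H3, [H4/(1+H4*H5)] (series), which is the overall transfer function T(s) = C(s)/R(s) in lowest terms

Answer: (-12*s^3 + 13*s^2 - 1)/(40*s^4 + 4*s^3 + 10*s^2 - 9*s - 1)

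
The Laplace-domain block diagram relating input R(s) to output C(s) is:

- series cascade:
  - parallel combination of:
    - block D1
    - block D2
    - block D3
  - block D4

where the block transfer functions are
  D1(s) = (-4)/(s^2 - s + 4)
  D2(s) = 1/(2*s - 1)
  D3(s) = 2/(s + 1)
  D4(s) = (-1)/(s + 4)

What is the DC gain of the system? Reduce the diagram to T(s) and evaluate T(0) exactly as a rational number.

First reduce the diagram to T(s).

[1] combine D1, D2, D3 in parallel: (5*s^3 - 14*s^2 + 17*s)/(2*s^4 - s^3 + 6*s^2 + 5*s - 4)
[2] reduce the series chain (D1+D2+D3), D4: (-5*s^3 + 14*s^2 - 17*s)/(2*s^5 + 7*s^4 + 2*s^3 + 29*s^2 + 16*s - 16)
Step 2 gives the overall T(s). Then T(0) = 0/(-16) = 0.

Answer: 0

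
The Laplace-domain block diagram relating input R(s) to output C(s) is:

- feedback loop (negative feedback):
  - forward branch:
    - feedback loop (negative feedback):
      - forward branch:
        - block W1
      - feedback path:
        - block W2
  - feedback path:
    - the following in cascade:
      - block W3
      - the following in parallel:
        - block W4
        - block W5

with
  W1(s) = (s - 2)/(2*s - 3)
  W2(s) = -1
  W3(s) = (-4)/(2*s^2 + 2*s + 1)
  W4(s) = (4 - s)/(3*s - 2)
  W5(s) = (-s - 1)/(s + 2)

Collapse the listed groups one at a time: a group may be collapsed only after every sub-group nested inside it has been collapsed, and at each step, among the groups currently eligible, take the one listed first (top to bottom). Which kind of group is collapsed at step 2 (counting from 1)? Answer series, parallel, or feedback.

The answer is parallel.

Reasoning:
Step 1 - reduce the feedback loop with forward W1 and return W2
Step 2 - combine W4, W5 in parallel
Step 3 - reduce the series chain W3, (W4+W5)
Step 4 - feedback reduction of [W1/(1+W1*W2)], (W3*(W4+W5))
At step 2 the group reduced is parallel.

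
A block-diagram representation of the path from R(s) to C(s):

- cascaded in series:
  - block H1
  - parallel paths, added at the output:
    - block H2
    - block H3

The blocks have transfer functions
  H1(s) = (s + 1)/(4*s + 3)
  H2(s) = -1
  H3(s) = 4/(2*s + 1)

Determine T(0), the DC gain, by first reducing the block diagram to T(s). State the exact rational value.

Step 1 - parallel reduction of H2, H3: (3 - 2*s)/(2*s + 1)
Step 2 - cascade H1, (H2+H3): (-2*s^2 + s + 3)/(8*s^2 + 10*s + 3)
That last expression is T(s); at s = 0 only the constant terms survive, so T(0) = 3/3 = 1.

Final answer: 1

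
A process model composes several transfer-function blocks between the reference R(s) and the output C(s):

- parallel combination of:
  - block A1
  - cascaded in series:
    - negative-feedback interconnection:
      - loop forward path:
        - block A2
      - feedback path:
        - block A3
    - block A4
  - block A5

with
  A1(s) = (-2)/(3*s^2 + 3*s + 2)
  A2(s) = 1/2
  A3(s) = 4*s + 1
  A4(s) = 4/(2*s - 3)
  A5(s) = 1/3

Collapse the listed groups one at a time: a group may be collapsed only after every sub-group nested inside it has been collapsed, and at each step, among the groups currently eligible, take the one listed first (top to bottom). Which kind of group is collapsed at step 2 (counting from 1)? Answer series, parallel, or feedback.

1. collapse the loop (A2 forward, A3 return)
2. series reduction of [A2/(1+A2*A3)], A4
3. sum the parallel branches A1, ([A2/(1+A2*A3)]*A4), A5
At step 2 the group reduced is series.

Answer: series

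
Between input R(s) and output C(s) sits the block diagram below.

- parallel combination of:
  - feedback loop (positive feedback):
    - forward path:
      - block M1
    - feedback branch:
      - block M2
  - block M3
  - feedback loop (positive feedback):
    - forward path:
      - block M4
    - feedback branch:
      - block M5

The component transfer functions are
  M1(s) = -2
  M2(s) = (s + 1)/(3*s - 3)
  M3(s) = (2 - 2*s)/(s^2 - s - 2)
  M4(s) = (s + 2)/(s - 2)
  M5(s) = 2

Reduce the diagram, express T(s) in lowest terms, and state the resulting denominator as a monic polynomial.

1. collapse the loop (M1 forward, M2 return), giving (6 - 6*s)/(5*s - 1)
2. close the feedback loop around M4, M5, giving (-s - 2)/(s + 6)
3. combine [M1/(1-M1*M2)], M3, [M4/(1-M4*M5)] in parallel, giving (-11*s^4 - 38*s^3 + 51*s^2 + 110*s - 88)/(5*s^4 + 24*s^3 - 45*s^2 - 52*s + 12)
That last expression is T(s), already simplified. Scaling its denominator by 1/5 (the reciprocal of the leading coefficient) yields the monic denominator.

Final answer: s^4 + 24*s^3/5 - 9*s^2 - 52*s/5 + 12/5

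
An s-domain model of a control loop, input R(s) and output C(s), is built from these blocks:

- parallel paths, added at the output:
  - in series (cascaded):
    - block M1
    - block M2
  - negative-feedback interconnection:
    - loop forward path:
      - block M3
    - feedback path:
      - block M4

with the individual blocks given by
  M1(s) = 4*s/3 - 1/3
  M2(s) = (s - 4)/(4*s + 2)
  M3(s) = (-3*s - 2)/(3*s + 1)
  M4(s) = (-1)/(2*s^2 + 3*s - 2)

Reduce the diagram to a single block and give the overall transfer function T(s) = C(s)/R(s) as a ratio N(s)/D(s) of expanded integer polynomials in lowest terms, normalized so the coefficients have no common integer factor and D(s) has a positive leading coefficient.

1. multiply M1, M2 (series): (4*s^2 - 17*s + 4)/(12*s + 6)
2. feedback reduction of M3, M4: (-6*s^3 - 13*s^2 + 4)/(6*s^3 + 11*s^2)
3. parallel reduction of (M1*M2), [M3/(1+M3*M4)]: this yields T(s), and no further normalization is needed

Final answer: (24*s^5 - 130*s^4 - 355*s^3 - 34*s^2 + 48*s + 24)/(72*s^4 + 168*s^3 + 66*s^2)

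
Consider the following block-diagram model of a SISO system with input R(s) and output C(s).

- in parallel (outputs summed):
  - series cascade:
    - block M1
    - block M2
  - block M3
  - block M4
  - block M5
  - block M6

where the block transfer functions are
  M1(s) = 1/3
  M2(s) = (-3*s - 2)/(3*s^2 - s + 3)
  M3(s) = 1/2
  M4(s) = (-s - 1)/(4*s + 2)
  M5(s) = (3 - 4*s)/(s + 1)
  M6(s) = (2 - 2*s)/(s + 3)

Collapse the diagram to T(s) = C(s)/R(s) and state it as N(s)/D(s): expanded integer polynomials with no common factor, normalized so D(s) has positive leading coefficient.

1. reduce the series chain M1, M2 = (-3*s - 2)/(9*s^2 - 3*s + 9)
2. add (M1*M2), M3, M4, M5, M6 (parallel), giving the overall T(s)

Final answer: (-207*s^5 - 339*s^4 + 124*s^3 - 381*s^2 + 137*s + 186)/(36*s^5 + 150*s^4 + 162*s^3 + 156*s^2 + 162*s + 54)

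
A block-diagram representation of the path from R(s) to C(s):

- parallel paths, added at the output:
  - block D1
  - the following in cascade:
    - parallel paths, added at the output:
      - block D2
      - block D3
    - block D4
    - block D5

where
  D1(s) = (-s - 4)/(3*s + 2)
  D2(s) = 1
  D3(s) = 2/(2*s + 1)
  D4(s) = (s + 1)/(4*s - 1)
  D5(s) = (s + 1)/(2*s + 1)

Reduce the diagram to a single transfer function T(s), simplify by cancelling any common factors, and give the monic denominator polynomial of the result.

Step 1: sum the parallel branches D2, D3; result (2*s + 3)/(2*s + 1)
Step 2: cascade (D2+D3), D4, D5; result (2*s^3 + 7*s^2 + 8*s + 3)/(16*s^3 + 12*s^2 - 1)
Step 3: sum the parallel branches D1, ((D2+D3)*D4*D5); result (-10*s^4 - 51*s^3 - 10*s^2 + 26*s + 10)/(48*s^4 + 68*s^3 + 24*s^2 - 3*s - 2)
Step 3 gives the fully reduced T(s), with no common factor left to cancel. The denominator's leading coefficient is 48, so divide each of its coefficients by 48 to get the monic form.

Therefore the answer is s^4 + 17*s^3/12 + s^2/2 - s/16 - 1/24.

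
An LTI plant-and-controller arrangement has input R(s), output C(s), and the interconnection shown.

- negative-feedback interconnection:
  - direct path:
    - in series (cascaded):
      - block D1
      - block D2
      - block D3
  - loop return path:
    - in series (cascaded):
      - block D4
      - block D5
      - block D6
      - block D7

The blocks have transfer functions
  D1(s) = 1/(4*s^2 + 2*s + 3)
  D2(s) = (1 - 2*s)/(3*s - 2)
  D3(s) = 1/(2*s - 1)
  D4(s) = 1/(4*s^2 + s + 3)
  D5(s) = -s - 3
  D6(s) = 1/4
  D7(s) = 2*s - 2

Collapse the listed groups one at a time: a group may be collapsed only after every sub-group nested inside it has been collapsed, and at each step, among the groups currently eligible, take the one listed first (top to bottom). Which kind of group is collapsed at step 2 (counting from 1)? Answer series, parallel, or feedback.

[1] multiply D1, D2, D3 (series)
[2] cascade D4, D5, D6, D7
[3] reduce the feedback loop with forward (D1*D2*D3) and return (D4*D5*D6*D7)
At step 2 the group reduced is series.

Hence the answer: series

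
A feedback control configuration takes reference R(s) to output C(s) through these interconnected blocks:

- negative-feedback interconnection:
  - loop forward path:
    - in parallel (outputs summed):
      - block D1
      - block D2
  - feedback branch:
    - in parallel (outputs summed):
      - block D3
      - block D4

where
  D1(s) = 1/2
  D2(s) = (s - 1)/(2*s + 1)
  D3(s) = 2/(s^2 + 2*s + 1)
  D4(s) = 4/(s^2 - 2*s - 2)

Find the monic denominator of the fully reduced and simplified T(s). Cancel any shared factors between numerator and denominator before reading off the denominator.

Step 1. parallel reduction of D1, D2; result (4*s - 1)/(4*s + 2)
Step 2. parallel reduction of D3, D4; result (6*s^2 + 4*s)/(s^4 - 5*s^2 - 6*s - 2)
Step 3. collapse the loop ((D1+D2) forward, (D3+D4) return); result (4*s^5 - s^4 - 20*s^3 - 19*s^2 - 2*s + 2)/(4*s^5 + 2*s^4 + 4*s^3 - 24*s^2 - 24*s - 4)
The result of step 3 is T(s) in lowest terms. Its denominator has leading coefficient 4; dividing the denominator through by 4 makes it monic.

Therefore the answer is s^5 + s^4/2 + s^3 - 6*s^2 - 6*s - 1.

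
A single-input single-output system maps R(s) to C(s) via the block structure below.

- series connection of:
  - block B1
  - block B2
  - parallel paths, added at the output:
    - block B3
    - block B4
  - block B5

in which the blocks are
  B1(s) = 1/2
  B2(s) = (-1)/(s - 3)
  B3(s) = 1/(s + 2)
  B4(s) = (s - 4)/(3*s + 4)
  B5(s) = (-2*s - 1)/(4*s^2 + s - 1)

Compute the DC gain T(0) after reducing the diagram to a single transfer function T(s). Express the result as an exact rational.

The answer is -1/12.

Reasoning:
[1] combine B3, B4 in parallel; result (s^2 + s - 4)/(3*s^2 + 10*s + 8)
[2] cascade B1, B2, (B3+B4), B5; result (2*s^3 + 3*s^2 - 7*s - 4)/(24*s^5 + 14*s^4 - 180*s^3 - 238*s^2 - 4*s + 48)
The step-2 result is T(s). Setting s = 0: T(0) = -4/48 = -1/12.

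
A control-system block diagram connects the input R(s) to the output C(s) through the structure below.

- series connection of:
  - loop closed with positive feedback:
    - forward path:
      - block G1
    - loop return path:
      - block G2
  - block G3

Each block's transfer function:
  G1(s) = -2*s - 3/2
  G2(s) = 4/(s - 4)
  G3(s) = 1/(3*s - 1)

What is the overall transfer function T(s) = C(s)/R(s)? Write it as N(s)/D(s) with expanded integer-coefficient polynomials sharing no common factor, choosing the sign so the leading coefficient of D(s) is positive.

First reduce the diagram to T(s).

1. close the feedback loop around G1, G2 = (-4*s^2 + 13*s + 12)/(18*s + 4)
2. series reduction of [G1/(1-G1*G2)], G3, which is the overall transfer function T(s) = C(s)/R(s) in lowest terms

Answer: (-4*s^2 + 13*s + 12)/(54*s^2 - 6*s - 4)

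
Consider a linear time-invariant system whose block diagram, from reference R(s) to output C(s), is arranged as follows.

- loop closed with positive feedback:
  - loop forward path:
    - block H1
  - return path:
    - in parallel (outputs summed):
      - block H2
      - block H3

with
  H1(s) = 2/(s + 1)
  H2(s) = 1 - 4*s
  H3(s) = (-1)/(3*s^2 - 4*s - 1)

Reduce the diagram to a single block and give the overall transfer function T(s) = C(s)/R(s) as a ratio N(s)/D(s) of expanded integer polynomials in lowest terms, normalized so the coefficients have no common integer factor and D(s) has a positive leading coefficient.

Answer: (6*s^2 - 8*s - 2)/(27*s^3 - 39*s^2 - 5*s + 3)

Working:
1. combine H2, H3 in parallel: (-12*s^3 + 19*s^2 - 2)/(3*s^2 - 4*s - 1)
2. reduce the feedback loop with forward H1 and return (H2+H3), which is the overall transfer function T(s) = C(s)/R(s) in lowest terms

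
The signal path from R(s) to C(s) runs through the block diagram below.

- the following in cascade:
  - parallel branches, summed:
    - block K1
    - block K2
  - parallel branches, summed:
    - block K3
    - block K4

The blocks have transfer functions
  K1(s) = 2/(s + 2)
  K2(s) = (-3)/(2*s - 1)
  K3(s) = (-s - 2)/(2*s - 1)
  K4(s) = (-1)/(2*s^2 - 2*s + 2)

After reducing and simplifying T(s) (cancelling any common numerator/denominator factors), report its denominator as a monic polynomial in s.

Answer: s^5 - 7*s^3/4 + 13*s^2/4 - 9*s/4 + 1/2

Working:
Step 1 - sum the parallel branches K1, K2: (s - 8)/(2*s^2 + 3*s - 2)
Step 2 - add K3, K4 (parallel): (-2*s^3 - 2*s^2 - 3)/(4*s^3 - 6*s^2 + 6*s - 2)
Step 3 - reduce the series chain (K1+K2), (K3+K4): (-2*s^4 + 14*s^3 + 16*s^2 - 3*s + 24)/(8*s^5 - 14*s^3 + 26*s^2 - 18*s + 4)
That last expression is T(s), already simplified. Scaling its denominator by 1/8 (the reciprocal of the leading coefficient) yields the monic denominator.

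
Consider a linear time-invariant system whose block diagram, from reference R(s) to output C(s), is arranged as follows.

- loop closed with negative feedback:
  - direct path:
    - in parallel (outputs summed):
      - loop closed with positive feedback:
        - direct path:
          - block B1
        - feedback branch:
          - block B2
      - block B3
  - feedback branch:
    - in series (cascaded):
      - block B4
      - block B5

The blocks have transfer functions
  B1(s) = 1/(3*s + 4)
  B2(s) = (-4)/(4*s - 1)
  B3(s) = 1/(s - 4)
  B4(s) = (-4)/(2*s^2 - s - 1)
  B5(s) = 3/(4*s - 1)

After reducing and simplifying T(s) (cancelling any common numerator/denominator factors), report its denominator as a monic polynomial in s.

Step 1 - close the feedback loop around B1, B2 -> (4*s - 1)/(12*s^2 + 13*s)
Step 2 - sum the parallel branches [B1/(1-B1*B2)], B3 -> (16*s^2 - 4*s + 4)/(12*s^3 - 35*s^2 - 52*s)
Step 3 - series reduction of B4, B5 -> (-12)/(8*s^3 - 6*s^2 - 3*s + 1)
Step 4 - feedback reduction of ([B1/(1-B1*B2)]+B3), (B4*B5) -> (128*s^5 - 128*s^4 + 8*s^3 + 4*s^2 - 16*s + 4)/(96*s^6 - 352*s^5 - 242*s^4 + 429*s^3 - 71*s^2 - 4*s - 48)
T(s) is the step-4 result (common factors already cancelled). Leading coefficient of the denominator: 96. Divide through by 96 for the monic polynomial.

Therefore the answer is s^6 - 11*s^5/3 - 121*s^4/48 + 143*s^3/32 - 71*s^2/96 - s/24 - 1/2.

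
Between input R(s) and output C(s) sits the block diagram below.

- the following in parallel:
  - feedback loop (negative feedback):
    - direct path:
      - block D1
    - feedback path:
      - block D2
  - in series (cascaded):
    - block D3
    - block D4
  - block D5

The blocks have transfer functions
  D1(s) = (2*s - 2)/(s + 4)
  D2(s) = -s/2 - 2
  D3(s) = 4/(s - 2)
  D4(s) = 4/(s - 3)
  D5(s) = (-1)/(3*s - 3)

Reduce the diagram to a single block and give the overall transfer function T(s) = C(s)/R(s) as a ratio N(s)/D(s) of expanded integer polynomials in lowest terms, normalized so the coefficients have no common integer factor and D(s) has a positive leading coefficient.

The answer is (-7*s^3 + 79*s^2 + 116*s - 198)/(3*s^4 - 6*s^3 - 39*s^2 + 114*s - 72).

Reasoning:
(1) close the feedback loop around D1, D2, giving (2 - 2*s)/(s^2 + 2*s - 8)
(2) cascade D3, D4, giving 16/(s^2 - 5*s + 6)
(3) parallel reduction of [D1/(1+D1*D2)], (D3*D4), D5, which is the overall transfer function T(s) = C(s)/R(s) in lowest terms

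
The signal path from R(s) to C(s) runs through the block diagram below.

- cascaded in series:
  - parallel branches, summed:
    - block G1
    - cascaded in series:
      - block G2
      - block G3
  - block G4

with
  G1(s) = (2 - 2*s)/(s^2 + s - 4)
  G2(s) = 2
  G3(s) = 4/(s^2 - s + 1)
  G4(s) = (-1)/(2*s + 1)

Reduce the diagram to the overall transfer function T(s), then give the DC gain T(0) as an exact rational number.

The answer is -15/2.

Reasoning:
(1) cascade G2, G3, giving 8/(s^2 - s + 1)
(2) sum the parallel branches G1, (G2*G3), giving (-2*s^3 + 12*s^2 + 4*s - 30)/(s^4 - 4*s^2 + 5*s - 4)
(3) cascade (G1+(G2*G3)), G4, giving (2*s^3 - 12*s^2 - 4*s + 30)/(2*s^5 + s^4 - 8*s^3 + 6*s^2 - 3*s - 4)
Step 3 gives the overall T(s). Then T(0) = 30/(-4) = -15/2.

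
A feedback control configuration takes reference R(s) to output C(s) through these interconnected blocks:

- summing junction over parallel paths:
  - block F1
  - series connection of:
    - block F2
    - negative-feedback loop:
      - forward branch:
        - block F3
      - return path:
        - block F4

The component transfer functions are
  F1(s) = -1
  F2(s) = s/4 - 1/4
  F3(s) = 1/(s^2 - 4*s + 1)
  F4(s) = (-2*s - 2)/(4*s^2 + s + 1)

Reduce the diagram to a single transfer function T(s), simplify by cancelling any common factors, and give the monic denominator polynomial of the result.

Step 1 - close the feedback loop around F3, F4 -> (4*s^2 + s + 1)/(4*s^4 - 15*s^3 + s^2 - 5*s - 1)
Step 2 - combine F2, [F3/(1+F3*F4)] in series -> (4*s^3 - 3*s^2 - 1)/(16*s^4 - 60*s^3 + 4*s^2 - 20*s - 4)
Step 3 - reduce the parallel group F1, (F2*[F3/(1+F3*F4)]) -> (-16*s^4 + 64*s^3 - 7*s^2 + 20*s + 3)/(16*s^4 - 60*s^3 + 4*s^2 - 20*s - 4)
No further cancellation is possible in the step-3 result, so that is T(s). Its denominator becomes monic after dividing by the leading coefficient 16.

Answer: s^4 - 15*s^3/4 + s^2/4 - 5*s/4 - 1/4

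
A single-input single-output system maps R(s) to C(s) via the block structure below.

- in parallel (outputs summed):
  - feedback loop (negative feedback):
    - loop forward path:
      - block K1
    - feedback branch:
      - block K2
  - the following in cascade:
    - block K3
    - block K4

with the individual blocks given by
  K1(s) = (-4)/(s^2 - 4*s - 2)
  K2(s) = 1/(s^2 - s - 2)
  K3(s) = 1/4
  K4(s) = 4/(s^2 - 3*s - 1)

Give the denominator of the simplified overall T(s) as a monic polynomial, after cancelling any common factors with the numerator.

The answer is s^6 - 8*s^5 + 14*s^4 + 15*s^3 - 30*s^2 - 10*s.

Reasoning:
Step 1. collapse the loop (K1 forward, K2 return); result (-4*s^2 + 4*s + 8)/(s^4 - 5*s^3 + 10*s)
Step 2. series reduction of K3, K4; result 1/(s^2 - 3*s - 1)
Step 3. reduce the parallel group [K1/(1+K1*K2)], (K3*K4); result (-3*s^4 + 11*s^3 - 18*s - 8)/(s^6 - 8*s^5 + 14*s^4 + 15*s^3 - 30*s^2 - 10*s)
Step 3 gives the fully reduced T(s), with no common factor left to cancel. The denominator is already monic (leading coefficient 1).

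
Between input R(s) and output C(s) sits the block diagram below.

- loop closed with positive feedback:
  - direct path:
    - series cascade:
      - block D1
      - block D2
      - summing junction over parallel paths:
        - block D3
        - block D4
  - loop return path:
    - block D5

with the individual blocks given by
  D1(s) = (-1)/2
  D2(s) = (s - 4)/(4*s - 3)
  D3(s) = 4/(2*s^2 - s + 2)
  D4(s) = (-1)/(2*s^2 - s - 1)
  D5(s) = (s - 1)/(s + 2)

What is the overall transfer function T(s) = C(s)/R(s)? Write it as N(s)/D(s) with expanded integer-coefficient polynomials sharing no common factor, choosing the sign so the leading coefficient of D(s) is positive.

(1) parallel reduction of D3, D4 = (6*s^2 - 3*s - 6)/(4*s^4 - 4*s^3 + 3*s^2 - s - 2)
(2) cascade D1, D2, (D3+D4) = (-6*s^3 + 27*s^2 - 6*s - 24)/(32*s^5 - 56*s^4 + 48*s^3 - 26*s^2 - 10*s + 12)
(3) collapse the loop ((D1*D2*(D3+D4)) forward, D5 return): this yields T(s), and no further normalization is needed

Final answer: (-6*s^4 + 15*s^3 + 48*s^2 - 36*s - 48)/(32*s^6 + 8*s^5 - 58*s^4 + 37*s^3 - 29*s^2 + 10*s)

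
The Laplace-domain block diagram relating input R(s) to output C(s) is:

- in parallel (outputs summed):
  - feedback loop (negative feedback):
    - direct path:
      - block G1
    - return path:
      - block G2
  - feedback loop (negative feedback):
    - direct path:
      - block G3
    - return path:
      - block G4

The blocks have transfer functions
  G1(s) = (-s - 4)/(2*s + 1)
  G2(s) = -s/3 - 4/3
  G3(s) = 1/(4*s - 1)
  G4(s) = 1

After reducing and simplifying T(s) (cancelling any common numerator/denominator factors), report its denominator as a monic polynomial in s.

Step 1: close the feedback loop around G1, G2 gives (-3*s - 12)/(s^2 + 14*s + 19)
Step 2: close the feedback loop around G3, G4 gives 1/(4*s)
Step 3: parallel reduction of [G1/(1+G1*G2)], [G3/(1+G3*G4)] gives (-11*s^2 - 34*s + 19)/(4*s^3 + 56*s^2 + 76*s)
T(s) is the step-3 result (common factors already cancelled). Leading coefficient of the denominator: 4. Divide through by 4 for the monic polynomial.

Answer: s^3 + 14*s^2 + 19*s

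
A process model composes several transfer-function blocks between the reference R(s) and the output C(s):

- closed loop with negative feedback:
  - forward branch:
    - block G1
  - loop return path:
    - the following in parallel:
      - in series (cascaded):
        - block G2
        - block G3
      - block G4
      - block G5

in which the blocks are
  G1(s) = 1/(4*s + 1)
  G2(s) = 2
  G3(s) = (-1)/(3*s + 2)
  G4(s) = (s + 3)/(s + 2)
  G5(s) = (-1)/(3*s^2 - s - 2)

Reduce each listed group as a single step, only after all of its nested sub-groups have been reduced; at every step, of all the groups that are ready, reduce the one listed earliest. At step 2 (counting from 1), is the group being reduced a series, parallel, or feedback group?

(1) combine G2, G3 in series
(2) reduce the parallel group (G2*G3), G4, G5
(3) collapse the loop (G1 forward, ((G2*G3)+G4+G5) return)
Step 2: parallel.

Final answer: parallel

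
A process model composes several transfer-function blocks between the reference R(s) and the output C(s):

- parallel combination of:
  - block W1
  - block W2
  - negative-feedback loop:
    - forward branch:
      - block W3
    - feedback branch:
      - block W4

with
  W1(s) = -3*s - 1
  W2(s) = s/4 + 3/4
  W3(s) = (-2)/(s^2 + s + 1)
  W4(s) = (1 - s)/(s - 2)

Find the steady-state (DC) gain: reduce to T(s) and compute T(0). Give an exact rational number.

Step 1: close the feedback loop around W3, W4 gives (4 - 2*s)/(s^3 - s^2 + s - 4)
Step 2: parallel reduction of W1, W2, [W3/(1+W3*W4)] gives (-11*s^4 + 10*s^3 - 10*s^2 + 35*s + 20)/(4*s^3 - 4*s^2 + 4*s - 16)
The step-2 result is T(s). Setting s = 0: T(0) = 20/(-16) = -5/4.

Therefore the answer is -5/4.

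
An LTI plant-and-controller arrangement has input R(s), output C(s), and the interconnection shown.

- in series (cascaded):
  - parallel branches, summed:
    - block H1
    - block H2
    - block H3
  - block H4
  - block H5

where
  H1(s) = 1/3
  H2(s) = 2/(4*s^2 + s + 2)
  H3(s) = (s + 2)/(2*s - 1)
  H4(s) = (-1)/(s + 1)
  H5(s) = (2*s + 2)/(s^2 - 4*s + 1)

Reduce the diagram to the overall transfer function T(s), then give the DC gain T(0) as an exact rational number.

Step 1: combine H1, H2, H3 in parallel -> (20*s^3 + 25*s^2 + 27*s + 4)/(24*s^3 - 6*s^2 + 9*s - 6)
Step 2: reduce the series chain (H1+H2+H3), H4, H5 -> (-40*s^3 - 50*s^2 - 54*s - 8)/(24*s^5 - 102*s^4 + 57*s^3 - 48*s^2 + 33*s - 6)
Step 2 gives the overall T(s). Then T(0) = -8/(-6) = 4/3.

Final answer: 4/3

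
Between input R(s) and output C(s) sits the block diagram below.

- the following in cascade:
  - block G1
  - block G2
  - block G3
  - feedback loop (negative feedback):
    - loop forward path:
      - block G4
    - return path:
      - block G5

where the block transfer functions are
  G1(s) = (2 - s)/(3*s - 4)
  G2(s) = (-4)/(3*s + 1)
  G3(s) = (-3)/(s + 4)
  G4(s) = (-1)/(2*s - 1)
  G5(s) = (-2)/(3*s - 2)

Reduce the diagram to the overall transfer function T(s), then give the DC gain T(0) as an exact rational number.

The answer is -3/4.

Reasoning:
Step 1 - collapse the loop (G4 forward, G5 return) = (2 - 3*s)/(6*s^2 - 7*s + 4)
Step 2 - combine G1, G2, G3, [G4/(1+G4*G5)] in series = (36*s^2 - 96*s + 48)/(54*s^5 + 99*s^4 - 393*s^3 + 292*s^2 - 48*s - 64)
Evaluating the step-2 result (the overall T(s)) at s = 0 gives T(0) = 48/(-64) = -3/4.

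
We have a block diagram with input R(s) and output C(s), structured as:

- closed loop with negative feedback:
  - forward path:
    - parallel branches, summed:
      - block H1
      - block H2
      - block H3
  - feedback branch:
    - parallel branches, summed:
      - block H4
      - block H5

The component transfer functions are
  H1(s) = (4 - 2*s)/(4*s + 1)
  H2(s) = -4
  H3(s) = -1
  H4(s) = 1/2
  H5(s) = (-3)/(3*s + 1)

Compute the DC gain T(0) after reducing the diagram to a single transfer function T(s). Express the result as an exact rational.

1. reduce the parallel group H1, H2, H3; result (-22*s - 1)/(4*s + 1)
2. combine H4, H5 in parallel; result (3*s - 5)/(6*s + 2)
3. collapse the loop ((H1+H2+H3) forward, (H4+H5) return); result (132*s^2 + 50*s + 2)/(42*s^2 - 121*s - 7)
The step-3 result is T(s). Setting s = 0: T(0) = 2/(-7) = -2/7.

Therefore the answer is -2/7.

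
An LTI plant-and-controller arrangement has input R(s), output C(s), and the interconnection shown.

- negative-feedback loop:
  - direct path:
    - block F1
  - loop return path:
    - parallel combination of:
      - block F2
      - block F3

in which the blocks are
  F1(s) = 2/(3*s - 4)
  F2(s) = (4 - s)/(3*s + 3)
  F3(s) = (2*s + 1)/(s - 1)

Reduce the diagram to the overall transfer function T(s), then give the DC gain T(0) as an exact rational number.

First reduce the diagram to T(s).

Step 1. combine F2, F3 in parallel; result (5*s^2 + 14*s - 1)/(3*s^2 - 3)
Step 2. apply the feedback formula to F1, (F2+F3); result (6*s^2 - 6)/(9*s^3 - 2*s^2 + 19*s + 10)
Step 2 gives the overall T(s). Then T(0) = -6/10 = -3/5.

Answer: -3/5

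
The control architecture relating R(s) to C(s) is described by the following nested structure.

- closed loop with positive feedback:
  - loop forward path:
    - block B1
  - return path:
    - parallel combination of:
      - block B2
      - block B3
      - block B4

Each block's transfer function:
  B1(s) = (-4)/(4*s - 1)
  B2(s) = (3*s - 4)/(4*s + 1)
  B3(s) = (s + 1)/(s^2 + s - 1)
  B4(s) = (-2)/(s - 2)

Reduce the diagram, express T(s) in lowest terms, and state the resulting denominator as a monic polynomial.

[1] add B2, B3, B4 (parallel), giving (3*s^4 - 11*s^3 - 18*s^2 + 15*s - 8)/(4*s^4 - 3*s^3 - 13*s^2 + 5*s + 2)
[2] collapse the loop (B1 forward, (B2+B3+B4) return), giving (-16*s^4 + 12*s^3 + 52*s^2 - 20*s - 8)/(16*s^5 - 4*s^4 - 93*s^3 - 39*s^2 + 63*s - 34)
The result of step 2 is T(s) in lowest terms. Its denominator has leading coefficient 16; dividing the denominator through by 16 makes it monic.

Hence the answer: s^5 - s^4/4 - 93*s^3/16 - 39*s^2/16 + 63*s/16 - 17/8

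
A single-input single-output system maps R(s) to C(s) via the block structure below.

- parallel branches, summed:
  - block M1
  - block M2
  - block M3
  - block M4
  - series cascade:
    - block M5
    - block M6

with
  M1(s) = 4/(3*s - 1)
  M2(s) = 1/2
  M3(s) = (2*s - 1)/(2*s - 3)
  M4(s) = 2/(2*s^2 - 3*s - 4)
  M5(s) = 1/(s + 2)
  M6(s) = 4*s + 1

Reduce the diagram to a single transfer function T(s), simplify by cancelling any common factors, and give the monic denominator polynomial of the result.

Step 1. cascade M5, M6 = (4*s + 1)/(s + 2)
Step 2. parallel reduction of M1, M2, M3, M4, (M5*M6) = (132*s^5 - 288*s^4 - 159*s^3 + 201*s^2 + 128*s + 152)/(24*s^5 - 32*s^4 - 130*s^3 + 130*s^2 + 116*s - 48)
That last expression is T(s), already simplified. Scaling its denominator by 1/24 (the reciprocal of the leading coefficient) yields the monic denominator.

Final answer: s^5 - 4*s^4/3 - 65*s^3/12 + 65*s^2/12 + 29*s/6 - 2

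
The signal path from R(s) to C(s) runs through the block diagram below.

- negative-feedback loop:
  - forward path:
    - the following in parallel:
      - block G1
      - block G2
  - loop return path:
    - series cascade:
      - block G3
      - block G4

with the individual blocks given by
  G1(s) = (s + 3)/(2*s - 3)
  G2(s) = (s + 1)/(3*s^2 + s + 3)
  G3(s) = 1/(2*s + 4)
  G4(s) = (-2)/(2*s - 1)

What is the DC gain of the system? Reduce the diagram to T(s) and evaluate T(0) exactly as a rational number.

Reducing step by step:

[1] add G1, G2 (parallel): (3*s^3 + 12*s^2 + 5*s + 6)/(6*s^3 - 7*s^2 + 3*s - 9)
[2] combine G3, G4 in series: (-1)/(2*s^2 + 3*s - 2)
[3] collapse the loop ((G1+G2) forward, (G3*G4) return): (6*s^5 + 33*s^4 + 40*s^3 + 3*s^2 + 8*s - 12)/(12*s^5 + 4*s^4 - 30*s^3 - 7*s^2 - 38*s + 12)
Step 3 gives the overall T(s). Then T(0) = -12/12 = -1.

Answer: -1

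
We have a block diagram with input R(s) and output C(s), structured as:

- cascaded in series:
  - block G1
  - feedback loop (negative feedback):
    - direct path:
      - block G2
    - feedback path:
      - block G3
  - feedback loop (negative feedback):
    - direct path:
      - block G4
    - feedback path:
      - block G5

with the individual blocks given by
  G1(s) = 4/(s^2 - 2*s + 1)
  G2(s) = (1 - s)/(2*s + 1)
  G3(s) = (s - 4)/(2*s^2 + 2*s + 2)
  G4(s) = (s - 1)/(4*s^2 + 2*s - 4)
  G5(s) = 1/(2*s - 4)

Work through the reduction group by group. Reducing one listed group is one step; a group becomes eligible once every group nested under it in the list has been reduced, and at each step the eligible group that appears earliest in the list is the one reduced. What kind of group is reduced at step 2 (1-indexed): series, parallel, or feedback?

(1) close the feedback loop around G2, G3
(2) apply the feedback formula to G4, G5
(3) series reduction of G1, [G2/(1+G2*G3)], [G4/(1+G4*G5)]
Step 2: feedback.

Answer: feedback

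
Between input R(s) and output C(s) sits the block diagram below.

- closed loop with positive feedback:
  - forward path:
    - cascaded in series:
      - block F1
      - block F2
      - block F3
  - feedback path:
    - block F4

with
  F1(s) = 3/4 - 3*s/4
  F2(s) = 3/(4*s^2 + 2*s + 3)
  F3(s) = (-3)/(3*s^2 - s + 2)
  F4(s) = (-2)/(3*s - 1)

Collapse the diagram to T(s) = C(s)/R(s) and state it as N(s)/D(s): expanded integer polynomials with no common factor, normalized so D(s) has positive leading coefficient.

[1] cascade F1, F2, F3 gives (27*s - 27)/(48*s^4 + 8*s^3 + 60*s^2 + 4*s + 24)
[2] feedback reduction of (F1*F2*F3), F4, which is the overall transfer function T(s) = C(s)/R(s) in lowest terms

Hence the answer: (81*s^2 - 108*s + 27)/(144*s^5 - 24*s^4 + 172*s^3 - 48*s^2 + 122*s - 78)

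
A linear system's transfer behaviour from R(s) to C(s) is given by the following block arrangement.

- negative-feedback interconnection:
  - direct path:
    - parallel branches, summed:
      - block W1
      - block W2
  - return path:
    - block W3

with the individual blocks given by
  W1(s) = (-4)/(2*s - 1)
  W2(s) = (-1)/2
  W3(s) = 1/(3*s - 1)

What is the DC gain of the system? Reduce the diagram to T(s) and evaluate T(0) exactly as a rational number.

[1] add W1, W2 (parallel); result (-2*s - 7)/(4*s - 2)
[2] close the feedback loop around (W1+W2), W3; result (-6*s^2 - 19*s + 7)/(12*s^2 - 12*s - 5)
The step-2 result is T(s). Setting s = 0: T(0) = 7/(-5) = -7/5.

Final answer: -7/5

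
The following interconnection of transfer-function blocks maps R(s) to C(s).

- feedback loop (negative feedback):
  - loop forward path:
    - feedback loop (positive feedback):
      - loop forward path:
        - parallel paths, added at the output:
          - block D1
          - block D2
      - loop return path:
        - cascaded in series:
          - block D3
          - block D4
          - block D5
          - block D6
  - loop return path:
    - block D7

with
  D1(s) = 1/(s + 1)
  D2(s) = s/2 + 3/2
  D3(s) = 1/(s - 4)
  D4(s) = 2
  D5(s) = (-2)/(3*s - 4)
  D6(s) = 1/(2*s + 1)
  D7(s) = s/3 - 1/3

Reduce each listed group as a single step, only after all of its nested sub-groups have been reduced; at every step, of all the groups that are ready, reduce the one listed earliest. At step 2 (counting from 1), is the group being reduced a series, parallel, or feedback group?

Step 1. reduce the parallel group D1, D2
Step 2. cascade D3, D4, D5, D6
Step 3. feedback reduction of (D1+D2), (D3*D4*D5*D6)
Step 4. close the feedback loop around [(D1+D2)/(1-(D1+D2)*(D3*D4*D5*D6))], D7
Step 2 collapses a series group.

Final answer: series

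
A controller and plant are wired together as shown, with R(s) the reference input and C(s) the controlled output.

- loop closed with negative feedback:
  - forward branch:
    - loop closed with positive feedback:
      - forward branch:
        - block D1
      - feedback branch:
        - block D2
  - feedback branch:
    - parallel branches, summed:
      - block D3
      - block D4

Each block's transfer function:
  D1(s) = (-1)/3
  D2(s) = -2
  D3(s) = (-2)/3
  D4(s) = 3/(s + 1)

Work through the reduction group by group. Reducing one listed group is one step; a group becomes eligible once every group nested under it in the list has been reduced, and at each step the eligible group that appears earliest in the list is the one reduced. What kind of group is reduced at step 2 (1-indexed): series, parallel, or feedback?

Reducing step by step:

Step 1. collapse the loop (D1 forward, D2 return)
Step 2. reduce the parallel group D3, D4
Step 3. close the feedback loop around [D1/(1-D1*D2)], (D3+D4)
Step 2: parallel.

Answer: parallel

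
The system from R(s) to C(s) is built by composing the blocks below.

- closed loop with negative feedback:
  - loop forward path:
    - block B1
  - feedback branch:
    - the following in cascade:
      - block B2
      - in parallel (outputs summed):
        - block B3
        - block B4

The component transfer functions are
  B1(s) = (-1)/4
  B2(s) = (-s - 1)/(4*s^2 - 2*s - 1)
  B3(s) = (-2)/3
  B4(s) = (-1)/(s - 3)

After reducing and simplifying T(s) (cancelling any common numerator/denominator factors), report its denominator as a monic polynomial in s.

Step 1: reduce the parallel group B3, B4 -> (3 - 2*s)/(3*s - 9)
Step 2: cascade B2, (B3+B4) -> (2*s^2 - s - 3)/(12*s^3 - 42*s^2 + 15*s + 9)
Step 3: collapse the loop (B1 forward, (B2*(B3+B4)) return) -> (-12*s^3 + 42*s^2 - 15*s - 9)/(48*s^3 - 170*s^2 + 61*s + 39)
The result of step 3 is T(s) in lowest terms. Its denominator has leading coefficient 48; dividing the denominator through by 48 makes it monic.

Answer: s^3 - 85*s^2/24 + 61*s/48 + 13/16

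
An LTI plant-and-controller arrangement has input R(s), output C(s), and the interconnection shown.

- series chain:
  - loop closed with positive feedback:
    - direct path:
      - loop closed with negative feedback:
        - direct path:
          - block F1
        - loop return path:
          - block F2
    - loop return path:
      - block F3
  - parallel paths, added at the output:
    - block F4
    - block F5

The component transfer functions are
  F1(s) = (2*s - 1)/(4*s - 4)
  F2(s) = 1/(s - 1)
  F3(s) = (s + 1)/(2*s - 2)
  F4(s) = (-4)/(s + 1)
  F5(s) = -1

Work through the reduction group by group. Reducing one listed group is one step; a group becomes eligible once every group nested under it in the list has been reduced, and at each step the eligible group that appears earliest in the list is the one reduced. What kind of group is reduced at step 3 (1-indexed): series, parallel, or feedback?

Reducing step by step:

(1) collapse the loop (F1 forward, F2 return)
(2) close the feedback loop around [F1/(1+F1*F2)], F3
(3) parallel reduction of F4, F5
(4) multiply [[F1/(1+F1*F2)]/(1-[F1/(1+F1*F2)]*F3)], (F4+F5) (series)
So the answer for step 3 is parallel.

Answer: parallel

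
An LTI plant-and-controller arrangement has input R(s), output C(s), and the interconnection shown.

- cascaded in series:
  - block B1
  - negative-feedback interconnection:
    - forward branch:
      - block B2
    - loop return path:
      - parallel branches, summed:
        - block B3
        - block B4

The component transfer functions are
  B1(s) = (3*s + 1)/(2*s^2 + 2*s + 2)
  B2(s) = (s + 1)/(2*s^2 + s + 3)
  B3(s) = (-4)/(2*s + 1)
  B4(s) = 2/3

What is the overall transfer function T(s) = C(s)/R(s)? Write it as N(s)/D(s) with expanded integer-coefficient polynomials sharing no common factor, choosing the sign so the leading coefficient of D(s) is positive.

Reducing step by step:

Step 1. combine B3, B4 in parallel, giving (4*s - 10)/(6*s + 3)
Step 2. reduce the feedback loop with forward B2 and return (B3+B4), giving (6*s^2 + 9*s + 3)/(12*s^3 + 16*s^2 + 15*s - 1)
Step 3. reduce the series chain B1, [B2/(1+B2*(B3+B4))]; the result is T(s) itself (integer coefficients, no common factor, positive leading denominator coefficient)

Answer: (18*s^3 + 33*s^2 + 18*s + 3)/(24*s^5 + 56*s^4 + 86*s^3 + 60*s^2 + 28*s - 2)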